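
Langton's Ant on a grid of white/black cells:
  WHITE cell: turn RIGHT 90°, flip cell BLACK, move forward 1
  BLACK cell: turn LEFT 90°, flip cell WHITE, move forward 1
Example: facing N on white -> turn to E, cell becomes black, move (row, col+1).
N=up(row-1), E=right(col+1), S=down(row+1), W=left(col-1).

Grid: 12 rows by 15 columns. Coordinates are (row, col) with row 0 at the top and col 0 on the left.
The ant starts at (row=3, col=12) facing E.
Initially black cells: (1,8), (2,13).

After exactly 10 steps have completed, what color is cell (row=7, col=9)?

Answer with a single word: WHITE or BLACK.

Answer: WHITE

Derivation:
Step 1: on WHITE (3,12): turn R to S, flip to black, move to (4,12). |black|=3
Step 2: on WHITE (4,12): turn R to W, flip to black, move to (4,11). |black|=4
Step 3: on WHITE (4,11): turn R to N, flip to black, move to (3,11). |black|=5
Step 4: on WHITE (3,11): turn R to E, flip to black, move to (3,12). |black|=6
Step 5: on BLACK (3,12): turn L to N, flip to white, move to (2,12). |black|=5
Step 6: on WHITE (2,12): turn R to E, flip to black, move to (2,13). |black|=6
Step 7: on BLACK (2,13): turn L to N, flip to white, move to (1,13). |black|=5
Step 8: on WHITE (1,13): turn R to E, flip to black, move to (1,14). |black|=6
Step 9: on WHITE (1,14): turn R to S, flip to black, move to (2,14). |black|=7
Step 10: on WHITE (2,14): turn R to W, flip to black, move to (2,13). |black|=8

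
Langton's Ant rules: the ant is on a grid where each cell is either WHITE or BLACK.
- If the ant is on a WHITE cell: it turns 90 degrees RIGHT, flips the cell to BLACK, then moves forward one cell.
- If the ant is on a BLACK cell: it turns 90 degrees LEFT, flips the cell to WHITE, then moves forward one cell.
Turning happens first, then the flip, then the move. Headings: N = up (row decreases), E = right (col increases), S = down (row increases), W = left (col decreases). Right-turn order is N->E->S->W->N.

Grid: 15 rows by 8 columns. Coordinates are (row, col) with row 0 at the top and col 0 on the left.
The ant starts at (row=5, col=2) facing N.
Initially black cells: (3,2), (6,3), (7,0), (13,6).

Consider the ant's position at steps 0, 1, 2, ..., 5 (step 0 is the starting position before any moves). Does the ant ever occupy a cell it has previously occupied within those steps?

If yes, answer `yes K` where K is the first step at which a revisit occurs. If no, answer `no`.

Step 1: on WHITE (5,2): turn R to E, flip to black, move to (5,3). |black|=5 — new cell
Step 2: on WHITE (5,3): turn R to S, flip to black, move to (6,3). |black|=6 — new cell
Step 3: on BLACK (6,3): turn L to E, flip to white, move to (6,4). |black|=5 — new cell
Step 4: on WHITE (6,4): turn R to S, flip to black, move to (7,4). |black|=6 — new cell
Step 5: on WHITE (7,4): turn R to W, flip to black, move to (7,3). |black|=7 — new cell
No revisit within 5 steps.

Answer: no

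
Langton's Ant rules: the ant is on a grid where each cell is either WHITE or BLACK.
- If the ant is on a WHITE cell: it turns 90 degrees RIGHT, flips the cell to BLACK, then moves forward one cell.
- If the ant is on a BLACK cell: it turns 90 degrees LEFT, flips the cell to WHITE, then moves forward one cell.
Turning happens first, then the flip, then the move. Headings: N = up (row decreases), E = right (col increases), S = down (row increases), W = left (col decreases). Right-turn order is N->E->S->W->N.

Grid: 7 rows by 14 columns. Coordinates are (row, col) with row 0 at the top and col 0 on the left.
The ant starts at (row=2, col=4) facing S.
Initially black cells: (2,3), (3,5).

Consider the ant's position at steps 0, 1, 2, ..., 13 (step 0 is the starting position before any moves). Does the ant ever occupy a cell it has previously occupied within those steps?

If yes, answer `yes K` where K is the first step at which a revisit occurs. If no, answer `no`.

Answer: yes 5

Derivation:
Step 1: on WHITE (2,4): turn R to W, flip to black, move to (2,3). |black|=3 — new cell
Step 2: on BLACK (2,3): turn L to S, flip to white, move to (3,3). |black|=2 — new cell
Step 3: on WHITE (3,3): turn R to W, flip to black, move to (3,2). |black|=3 — new cell
Step 4: on WHITE (3,2): turn R to N, flip to black, move to (2,2). |black|=4 — new cell
Step 5: on WHITE (2,2): turn R to E, flip to black, move to (2,3). |black|=5 — REVISIT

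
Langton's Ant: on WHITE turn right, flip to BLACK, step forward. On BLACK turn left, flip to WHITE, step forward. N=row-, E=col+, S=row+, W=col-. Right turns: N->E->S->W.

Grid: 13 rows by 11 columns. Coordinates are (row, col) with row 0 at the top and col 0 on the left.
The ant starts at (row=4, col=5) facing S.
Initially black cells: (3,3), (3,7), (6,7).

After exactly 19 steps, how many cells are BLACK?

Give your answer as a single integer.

Step 1: on WHITE (4,5): turn R to W, flip to black, move to (4,4). |black|=4
Step 2: on WHITE (4,4): turn R to N, flip to black, move to (3,4). |black|=5
Step 3: on WHITE (3,4): turn R to E, flip to black, move to (3,5). |black|=6
Step 4: on WHITE (3,5): turn R to S, flip to black, move to (4,5). |black|=7
Step 5: on BLACK (4,5): turn L to E, flip to white, move to (4,6). |black|=6
Step 6: on WHITE (4,6): turn R to S, flip to black, move to (5,6). |black|=7
Step 7: on WHITE (5,6): turn R to W, flip to black, move to (5,5). |black|=8
Step 8: on WHITE (5,5): turn R to N, flip to black, move to (4,5). |black|=9
Step 9: on WHITE (4,5): turn R to E, flip to black, move to (4,6). |black|=10
Step 10: on BLACK (4,6): turn L to N, flip to white, move to (3,6). |black|=9
Step 11: on WHITE (3,6): turn R to E, flip to black, move to (3,7). |black|=10
Step 12: on BLACK (3,7): turn L to N, flip to white, move to (2,7). |black|=9
Step 13: on WHITE (2,7): turn R to E, flip to black, move to (2,8). |black|=10
Step 14: on WHITE (2,8): turn R to S, flip to black, move to (3,8). |black|=11
Step 15: on WHITE (3,8): turn R to W, flip to black, move to (3,7). |black|=12
Step 16: on WHITE (3,7): turn R to N, flip to black, move to (2,7). |black|=13
Step 17: on BLACK (2,7): turn L to W, flip to white, move to (2,6). |black|=12
Step 18: on WHITE (2,6): turn R to N, flip to black, move to (1,6). |black|=13
Step 19: on WHITE (1,6): turn R to E, flip to black, move to (1,7). |black|=14

Answer: 14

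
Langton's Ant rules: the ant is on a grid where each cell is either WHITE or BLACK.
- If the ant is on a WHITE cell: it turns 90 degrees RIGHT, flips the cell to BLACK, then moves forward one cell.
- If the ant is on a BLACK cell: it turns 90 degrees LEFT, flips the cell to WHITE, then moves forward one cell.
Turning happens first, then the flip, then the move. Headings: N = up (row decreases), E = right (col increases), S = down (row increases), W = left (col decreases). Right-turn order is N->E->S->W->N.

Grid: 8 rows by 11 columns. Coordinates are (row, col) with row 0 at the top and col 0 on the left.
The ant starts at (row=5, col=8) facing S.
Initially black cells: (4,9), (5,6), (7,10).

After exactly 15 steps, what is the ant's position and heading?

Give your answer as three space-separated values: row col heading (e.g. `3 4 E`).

Answer: 6 10 E

Derivation:
Step 1: on WHITE (5,8): turn R to W, flip to black, move to (5,7). |black|=4
Step 2: on WHITE (5,7): turn R to N, flip to black, move to (4,7). |black|=5
Step 3: on WHITE (4,7): turn R to E, flip to black, move to (4,8). |black|=6
Step 4: on WHITE (4,8): turn R to S, flip to black, move to (5,8). |black|=7
Step 5: on BLACK (5,8): turn L to E, flip to white, move to (5,9). |black|=6
Step 6: on WHITE (5,9): turn R to S, flip to black, move to (6,9). |black|=7
Step 7: on WHITE (6,9): turn R to W, flip to black, move to (6,8). |black|=8
Step 8: on WHITE (6,8): turn R to N, flip to black, move to (5,8). |black|=9
Step 9: on WHITE (5,8): turn R to E, flip to black, move to (5,9). |black|=10
Step 10: on BLACK (5,9): turn L to N, flip to white, move to (4,9). |black|=9
Step 11: on BLACK (4,9): turn L to W, flip to white, move to (4,8). |black|=8
Step 12: on BLACK (4,8): turn L to S, flip to white, move to (5,8). |black|=7
Step 13: on BLACK (5,8): turn L to E, flip to white, move to (5,9). |black|=6
Step 14: on WHITE (5,9): turn R to S, flip to black, move to (6,9). |black|=7
Step 15: on BLACK (6,9): turn L to E, flip to white, move to (6,10). |black|=6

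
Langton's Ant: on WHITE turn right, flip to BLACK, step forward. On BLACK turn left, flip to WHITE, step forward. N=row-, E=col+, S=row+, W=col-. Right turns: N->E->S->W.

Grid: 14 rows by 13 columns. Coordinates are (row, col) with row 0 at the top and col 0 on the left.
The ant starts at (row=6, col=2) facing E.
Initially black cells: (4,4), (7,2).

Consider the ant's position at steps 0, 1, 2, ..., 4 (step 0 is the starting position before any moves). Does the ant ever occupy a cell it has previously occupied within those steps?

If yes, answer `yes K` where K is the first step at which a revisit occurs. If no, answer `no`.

Answer: no

Derivation:
Step 1: on WHITE (6,2): turn R to S, flip to black, move to (7,2). |black|=3 — new cell
Step 2: on BLACK (7,2): turn L to E, flip to white, move to (7,3). |black|=2 — new cell
Step 3: on WHITE (7,3): turn R to S, flip to black, move to (8,3). |black|=3 — new cell
Step 4: on WHITE (8,3): turn R to W, flip to black, move to (8,2). |black|=4 — new cell
No revisit within 4 steps.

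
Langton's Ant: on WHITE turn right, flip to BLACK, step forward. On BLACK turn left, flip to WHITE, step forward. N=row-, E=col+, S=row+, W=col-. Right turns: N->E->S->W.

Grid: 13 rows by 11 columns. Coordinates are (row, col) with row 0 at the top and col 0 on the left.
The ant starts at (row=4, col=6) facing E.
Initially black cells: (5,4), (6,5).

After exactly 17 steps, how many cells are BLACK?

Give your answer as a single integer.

Answer: 9

Derivation:
Step 1: on WHITE (4,6): turn R to S, flip to black, move to (5,6). |black|=3
Step 2: on WHITE (5,6): turn R to W, flip to black, move to (5,5). |black|=4
Step 3: on WHITE (5,5): turn R to N, flip to black, move to (4,5). |black|=5
Step 4: on WHITE (4,5): turn R to E, flip to black, move to (4,6). |black|=6
Step 5: on BLACK (4,6): turn L to N, flip to white, move to (3,6). |black|=5
Step 6: on WHITE (3,6): turn R to E, flip to black, move to (3,7). |black|=6
Step 7: on WHITE (3,7): turn R to S, flip to black, move to (4,7). |black|=7
Step 8: on WHITE (4,7): turn R to W, flip to black, move to (4,6). |black|=8
Step 9: on WHITE (4,6): turn R to N, flip to black, move to (3,6). |black|=9
Step 10: on BLACK (3,6): turn L to W, flip to white, move to (3,5). |black|=8
Step 11: on WHITE (3,5): turn R to N, flip to black, move to (2,5). |black|=9
Step 12: on WHITE (2,5): turn R to E, flip to black, move to (2,6). |black|=10
Step 13: on WHITE (2,6): turn R to S, flip to black, move to (3,6). |black|=11
Step 14: on WHITE (3,6): turn R to W, flip to black, move to (3,5). |black|=12
Step 15: on BLACK (3,5): turn L to S, flip to white, move to (4,5). |black|=11
Step 16: on BLACK (4,5): turn L to E, flip to white, move to (4,6). |black|=10
Step 17: on BLACK (4,6): turn L to N, flip to white, move to (3,6). |black|=9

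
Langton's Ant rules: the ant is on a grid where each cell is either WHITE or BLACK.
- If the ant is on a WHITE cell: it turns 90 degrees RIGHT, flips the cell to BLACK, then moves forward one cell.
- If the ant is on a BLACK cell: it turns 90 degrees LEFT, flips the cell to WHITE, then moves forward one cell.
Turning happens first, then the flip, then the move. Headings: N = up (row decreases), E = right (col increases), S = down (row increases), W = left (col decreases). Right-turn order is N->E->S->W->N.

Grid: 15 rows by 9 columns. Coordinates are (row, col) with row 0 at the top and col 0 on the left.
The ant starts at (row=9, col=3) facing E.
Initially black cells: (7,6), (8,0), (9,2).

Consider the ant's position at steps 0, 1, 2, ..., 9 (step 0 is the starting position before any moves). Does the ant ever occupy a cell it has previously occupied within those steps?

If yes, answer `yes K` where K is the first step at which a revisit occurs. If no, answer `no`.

Step 1: on WHITE (9,3): turn R to S, flip to black, move to (10,3). |black|=4 — new cell
Step 2: on WHITE (10,3): turn R to W, flip to black, move to (10,2). |black|=5 — new cell
Step 3: on WHITE (10,2): turn R to N, flip to black, move to (9,2). |black|=6 — new cell
Step 4: on BLACK (9,2): turn L to W, flip to white, move to (9,1). |black|=5 — new cell
Step 5: on WHITE (9,1): turn R to N, flip to black, move to (8,1). |black|=6 — new cell
Step 6: on WHITE (8,1): turn R to E, flip to black, move to (8,2). |black|=7 — new cell
Step 7: on WHITE (8,2): turn R to S, flip to black, move to (9,2). |black|=8 — REVISIT

Answer: yes 7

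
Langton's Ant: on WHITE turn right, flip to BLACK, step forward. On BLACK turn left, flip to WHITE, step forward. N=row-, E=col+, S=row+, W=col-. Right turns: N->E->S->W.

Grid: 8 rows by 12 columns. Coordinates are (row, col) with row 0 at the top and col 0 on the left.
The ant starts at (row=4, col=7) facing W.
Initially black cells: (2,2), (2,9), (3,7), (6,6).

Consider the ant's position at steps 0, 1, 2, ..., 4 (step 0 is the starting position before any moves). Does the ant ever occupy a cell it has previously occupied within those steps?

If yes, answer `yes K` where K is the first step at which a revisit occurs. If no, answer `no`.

Step 1: on WHITE (4,7): turn R to N, flip to black, move to (3,7). |black|=5 — new cell
Step 2: on BLACK (3,7): turn L to W, flip to white, move to (3,6). |black|=4 — new cell
Step 3: on WHITE (3,6): turn R to N, flip to black, move to (2,6). |black|=5 — new cell
Step 4: on WHITE (2,6): turn R to E, flip to black, move to (2,7). |black|=6 — new cell
No revisit within 4 steps.

Answer: no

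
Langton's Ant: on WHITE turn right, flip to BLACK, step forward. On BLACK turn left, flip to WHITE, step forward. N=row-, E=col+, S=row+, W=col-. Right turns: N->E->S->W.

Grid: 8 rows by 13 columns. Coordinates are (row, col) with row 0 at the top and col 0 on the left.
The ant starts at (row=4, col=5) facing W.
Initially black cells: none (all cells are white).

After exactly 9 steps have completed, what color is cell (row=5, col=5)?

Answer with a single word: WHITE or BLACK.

Answer: BLACK

Derivation:
Step 1: on WHITE (4,5): turn R to N, flip to black, move to (3,5). |black|=1
Step 2: on WHITE (3,5): turn R to E, flip to black, move to (3,6). |black|=2
Step 3: on WHITE (3,6): turn R to S, flip to black, move to (4,6). |black|=3
Step 4: on WHITE (4,6): turn R to W, flip to black, move to (4,5). |black|=4
Step 5: on BLACK (4,5): turn L to S, flip to white, move to (5,5). |black|=3
Step 6: on WHITE (5,5): turn R to W, flip to black, move to (5,4). |black|=4
Step 7: on WHITE (5,4): turn R to N, flip to black, move to (4,4). |black|=5
Step 8: on WHITE (4,4): turn R to E, flip to black, move to (4,5). |black|=6
Step 9: on WHITE (4,5): turn R to S, flip to black, move to (5,5). |black|=7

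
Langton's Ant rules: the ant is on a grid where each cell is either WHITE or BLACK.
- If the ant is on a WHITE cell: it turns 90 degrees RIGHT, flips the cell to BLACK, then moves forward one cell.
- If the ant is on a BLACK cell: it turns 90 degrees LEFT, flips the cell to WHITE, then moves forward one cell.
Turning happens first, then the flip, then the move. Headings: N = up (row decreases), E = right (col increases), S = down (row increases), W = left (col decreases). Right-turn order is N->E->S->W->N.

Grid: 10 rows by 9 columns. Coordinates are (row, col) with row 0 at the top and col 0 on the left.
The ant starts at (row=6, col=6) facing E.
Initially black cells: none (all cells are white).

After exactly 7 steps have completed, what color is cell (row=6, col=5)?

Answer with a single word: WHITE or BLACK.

Answer: BLACK

Derivation:
Step 1: on WHITE (6,6): turn R to S, flip to black, move to (7,6). |black|=1
Step 2: on WHITE (7,6): turn R to W, flip to black, move to (7,5). |black|=2
Step 3: on WHITE (7,5): turn R to N, flip to black, move to (6,5). |black|=3
Step 4: on WHITE (6,5): turn R to E, flip to black, move to (6,6). |black|=4
Step 5: on BLACK (6,6): turn L to N, flip to white, move to (5,6). |black|=3
Step 6: on WHITE (5,6): turn R to E, flip to black, move to (5,7). |black|=4
Step 7: on WHITE (5,7): turn R to S, flip to black, move to (6,7). |black|=5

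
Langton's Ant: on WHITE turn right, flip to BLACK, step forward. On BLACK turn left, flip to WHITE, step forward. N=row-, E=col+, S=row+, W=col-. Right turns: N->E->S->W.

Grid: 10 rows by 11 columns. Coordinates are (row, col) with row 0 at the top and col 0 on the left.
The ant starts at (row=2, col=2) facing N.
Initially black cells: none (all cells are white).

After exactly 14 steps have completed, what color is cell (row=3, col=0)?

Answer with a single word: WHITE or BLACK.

Answer: BLACK

Derivation:
Step 1: on WHITE (2,2): turn R to E, flip to black, move to (2,3). |black|=1
Step 2: on WHITE (2,3): turn R to S, flip to black, move to (3,3). |black|=2
Step 3: on WHITE (3,3): turn R to W, flip to black, move to (3,2). |black|=3
Step 4: on WHITE (3,2): turn R to N, flip to black, move to (2,2). |black|=4
Step 5: on BLACK (2,2): turn L to W, flip to white, move to (2,1). |black|=3
Step 6: on WHITE (2,1): turn R to N, flip to black, move to (1,1). |black|=4
Step 7: on WHITE (1,1): turn R to E, flip to black, move to (1,2). |black|=5
Step 8: on WHITE (1,2): turn R to S, flip to black, move to (2,2). |black|=6
Step 9: on WHITE (2,2): turn R to W, flip to black, move to (2,1). |black|=7
Step 10: on BLACK (2,1): turn L to S, flip to white, move to (3,1). |black|=6
Step 11: on WHITE (3,1): turn R to W, flip to black, move to (3,0). |black|=7
Step 12: on WHITE (3,0): turn R to N, flip to black, move to (2,0). |black|=8
Step 13: on WHITE (2,0): turn R to E, flip to black, move to (2,1). |black|=9
Step 14: on WHITE (2,1): turn R to S, flip to black, move to (3,1). |black|=10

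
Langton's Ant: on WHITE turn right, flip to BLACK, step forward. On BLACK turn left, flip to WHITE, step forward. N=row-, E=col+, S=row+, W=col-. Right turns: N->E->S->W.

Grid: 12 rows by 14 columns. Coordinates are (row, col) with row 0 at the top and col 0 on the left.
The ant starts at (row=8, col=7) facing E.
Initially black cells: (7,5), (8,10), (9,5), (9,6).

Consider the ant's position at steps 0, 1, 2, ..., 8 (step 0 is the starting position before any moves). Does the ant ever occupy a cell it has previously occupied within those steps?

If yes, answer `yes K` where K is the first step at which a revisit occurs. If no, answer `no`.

Step 1: on WHITE (8,7): turn R to S, flip to black, move to (9,7). |black|=5 — new cell
Step 2: on WHITE (9,7): turn R to W, flip to black, move to (9,6). |black|=6 — new cell
Step 3: on BLACK (9,6): turn L to S, flip to white, move to (10,6). |black|=5 — new cell
Step 4: on WHITE (10,6): turn R to W, flip to black, move to (10,5). |black|=6 — new cell
Step 5: on WHITE (10,5): turn R to N, flip to black, move to (9,5). |black|=7 — new cell
Step 6: on BLACK (9,5): turn L to W, flip to white, move to (9,4). |black|=6 — new cell
Step 7: on WHITE (9,4): turn R to N, flip to black, move to (8,4). |black|=7 — new cell
Step 8: on WHITE (8,4): turn R to E, flip to black, move to (8,5). |black|=8 — new cell
No revisit within 8 steps.

Answer: no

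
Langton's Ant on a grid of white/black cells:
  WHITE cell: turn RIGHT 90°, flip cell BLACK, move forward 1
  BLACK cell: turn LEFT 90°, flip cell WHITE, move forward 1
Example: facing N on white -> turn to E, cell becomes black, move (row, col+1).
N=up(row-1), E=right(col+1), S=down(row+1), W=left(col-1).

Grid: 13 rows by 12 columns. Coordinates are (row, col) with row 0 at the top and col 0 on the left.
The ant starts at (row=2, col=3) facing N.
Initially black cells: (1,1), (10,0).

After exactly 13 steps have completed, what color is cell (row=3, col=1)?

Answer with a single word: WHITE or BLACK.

Answer: BLACK

Derivation:
Step 1: on WHITE (2,3): turn R to E, flip to black, move to (2,4). |black|=3
Step 2: on WHITE (2,4): turn R to S, flip to black, move to (3,4). |black|=4
Step 3: on WHITE (3,4): turn R to W, flip to black, move to (3,3). |black|=5
Step 4: on WHITE (3,3): turn R to N, flip to black, move to (2,3). |black|=6
Step 5: on BLACK (2,3): turn L to W, flip to white, move to (2,2). |black|=5
Step 6: on WHITE (2,2): turn R to N, flip to black, move to (1,2). |black|=6
Step 7: on WHITE (1,2): turn R to E, flip to black, move to (1,3). |black|=7
Step 8: on WHITE (1,3): turn R to S, flip to black, move to (2,3). |black|=8
Step 9: on WHITE (2,3): turn R to W, flip to black, move to (2,2). |black|=9
Step 10: on BLACK (2,2): turn L to S, flip to white, move to (3,2). |black|=8
Step 11: on WHITE (3,2): turn R to W, flip to black, move to (3,1). |black|=9
Step 12: on WHITE (3,1): turn R to N, flip to black, move to (2,1). |black|=10
Step 13: on WHITE (2,1): turn R to E, flip to black, move to (2,2). |black|=11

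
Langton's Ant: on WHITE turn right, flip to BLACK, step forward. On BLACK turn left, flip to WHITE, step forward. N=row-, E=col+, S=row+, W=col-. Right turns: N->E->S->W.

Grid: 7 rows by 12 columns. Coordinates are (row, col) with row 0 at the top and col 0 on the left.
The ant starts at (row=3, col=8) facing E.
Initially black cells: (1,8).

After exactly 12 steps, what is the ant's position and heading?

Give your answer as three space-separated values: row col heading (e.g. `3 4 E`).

Answer: 1 8 E

Derivation:
Step 1: on WHITE (3,8): turn R to S, flip to black, move to (4,8). |black|=2
Step 2: on WHITE (4,8): turn R to W, flip to black, move to (4,7). |black|=3
Step 3: on WHITE (4,7): turn R to N, flip to black, move to (3,7). |black|=4
Step 4: on WHITE (3,7): turn R to E, flip to black, move to (3,8). |black|=5
Step 5: on BLACK (3,8): turn L to N, flip to white, move to (2,8). |black|=4
Step 6: on WHITE (2,8): turn R to E, flip to black, move to (2,9). |black|=5
Step 7: on WHITE (2,9): turn R to S, flip to black, move to (3,9). |black|=6
Step 8: on WHITE (3,9): turn R to W, flip to black, move to (3,8). |black|=7
Step 9: on WHITE (3,8): turn R to N, flip to black, move to (2,8). |black|=8
Step 10: on BLACK (2,8): turn L to W, flip to white, move to (2,7). |black|=7
Step 11: on WHITE (2,7): turn R to N, flip to black, move to (1,7). |black|=8
Step 12: on WHITE (1,7): turn R to E, flip to black, move to (1,8). |black|=9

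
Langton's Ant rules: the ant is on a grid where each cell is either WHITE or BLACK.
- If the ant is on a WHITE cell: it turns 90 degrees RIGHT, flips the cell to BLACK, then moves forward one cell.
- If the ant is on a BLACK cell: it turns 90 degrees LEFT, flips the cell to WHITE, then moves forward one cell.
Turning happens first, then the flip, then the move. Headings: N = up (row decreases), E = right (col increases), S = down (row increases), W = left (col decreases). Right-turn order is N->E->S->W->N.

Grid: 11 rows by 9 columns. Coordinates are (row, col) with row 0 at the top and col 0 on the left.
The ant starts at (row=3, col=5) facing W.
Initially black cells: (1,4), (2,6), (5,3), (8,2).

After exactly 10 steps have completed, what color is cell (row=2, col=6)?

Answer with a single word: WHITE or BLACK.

Step 1: on WHITE (3,5): turn R to N, flip to black, move to (2,5). |black|=5
Step 2: on WHITE (2,5): turn R to E, flip to black, move to (2,6). |black|=6
Step 3: on BLACK (2,6): turn L to N, flip to white, move to (1,6). |black|=5
Step 4: on WHITE (1,6): turn R to E, flip to black, move to (1,7). |black|=6
Step 5: on WHITE (1,7): turn R to S, flip to black, move to (2,7). |black|=7
Step 6: on WHITE (2,7): turn R to W, flip to black, move to (2,6). |black|=8
Step 7: on WHITE (2,6): turn R to N, flip to black, move to (1,6). |black|=9
Step 8: on BLACK (1,6): turn L to W, flip to white, move to (1,5). |black|=8
Step 9: on WHITE (1,5): turn R to N, flip to black, move to (0,5). |black|=9
Step 10: on WHITE (0,5): turn R to E, flip to black, move to (0,6). |black|=10

Answer: BLACK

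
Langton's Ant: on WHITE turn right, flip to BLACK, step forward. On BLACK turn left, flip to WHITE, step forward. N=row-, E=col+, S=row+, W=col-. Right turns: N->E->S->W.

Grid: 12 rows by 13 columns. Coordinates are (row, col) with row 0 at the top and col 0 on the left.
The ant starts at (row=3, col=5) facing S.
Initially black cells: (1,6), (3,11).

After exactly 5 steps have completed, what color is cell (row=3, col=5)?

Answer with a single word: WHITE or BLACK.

Step 1: on WHITE (3,5): turn R to W, flip to black, move to (3,4). |black|=3
Step 2: on WHITE (3,4): turn R to N, flip to black, move to (2,4). |black|=4
Step 3: on WHITE (2,4): turn R to E, flip to black, move to (2,5). |black|=5
Step 4: on WHITE (2,5): turn R to S, flip to black, move to (3,5). |black|=6
Step 5: on BLACK (3,5): turn L to E, flip to white, move to (3,6). |black|=5

Answer: WHITE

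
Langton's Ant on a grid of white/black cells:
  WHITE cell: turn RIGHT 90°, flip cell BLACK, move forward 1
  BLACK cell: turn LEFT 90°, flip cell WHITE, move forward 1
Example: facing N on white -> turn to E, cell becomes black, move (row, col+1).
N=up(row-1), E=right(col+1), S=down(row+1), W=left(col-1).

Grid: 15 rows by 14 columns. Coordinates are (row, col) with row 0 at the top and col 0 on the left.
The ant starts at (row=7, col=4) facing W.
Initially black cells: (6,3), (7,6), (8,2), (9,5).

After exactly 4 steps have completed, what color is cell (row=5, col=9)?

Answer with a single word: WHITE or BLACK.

Answer: WHITE

Derivation:
Step 1: on WHITE (7,4): turn R to N, flip to black, move to (6,4). |black|=5
Step 2: on WHITE (6,4): turn R to E, flip to black, move to (6,5). |black|=6
Step 3: on WHITE (6,5): turn R to S, flip to black, move to (7,5). |black|=7
Step 4: on WHITE (7,5): turn R to W, flip to black, move to (7,4). |black|=8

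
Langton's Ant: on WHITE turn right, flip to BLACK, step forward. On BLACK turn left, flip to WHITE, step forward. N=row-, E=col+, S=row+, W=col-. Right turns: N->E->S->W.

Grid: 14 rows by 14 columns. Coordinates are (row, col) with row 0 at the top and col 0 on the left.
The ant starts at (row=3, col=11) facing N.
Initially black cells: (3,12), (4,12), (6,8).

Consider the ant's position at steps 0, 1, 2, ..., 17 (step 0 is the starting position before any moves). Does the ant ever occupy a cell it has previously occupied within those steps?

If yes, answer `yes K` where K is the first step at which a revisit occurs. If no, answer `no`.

Step 1: on WHITE (3,11): turn R to E, flip to black, move to (3,12). |black|=4 — new cell
Step 2: on BLACK (3,12): turn L to N, flip to white, move to (2,12). |black|=3 — new cell
Step 3: on WHITE (2,12): turn R to E, flip to black, move to (2,13). |black|=4 — new cell
Step 4: on WHITE (2,13): turn R to S, flip to black, move to (3,13). |black|=5 — new cell
Step 5: on WHITE (3,13): turn R to W, flip to black, move to (3,12). |black|=6 — REVISIT

Answer: yes 5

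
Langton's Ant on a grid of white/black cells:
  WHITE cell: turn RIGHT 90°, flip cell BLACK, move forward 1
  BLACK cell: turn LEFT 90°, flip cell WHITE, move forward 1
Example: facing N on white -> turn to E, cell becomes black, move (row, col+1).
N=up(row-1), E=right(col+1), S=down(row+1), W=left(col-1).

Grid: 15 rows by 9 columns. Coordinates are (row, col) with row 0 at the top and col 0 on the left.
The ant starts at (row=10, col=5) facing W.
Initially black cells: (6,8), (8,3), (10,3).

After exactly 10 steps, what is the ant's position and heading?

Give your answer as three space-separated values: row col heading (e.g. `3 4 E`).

Answer: 11 6 E

Derivation:
Step 1: on WHITE (10,5): turn R to N, flip to black, move to (9,5). |black|=4
Step 2: on WHITE (9,5): turn R to E, flip to black, move to (9,6). |black|=5
Step 3: on WHITE (9,6): turn R to S, flip to black, move to (10,6). |black|=6
Step 4: on WHITE (10,6): turn R to W, flip to black, move to (10,5). |black|=7
Step 5: on BLACK (10,5): turn L to S, flip to white, move to (11,5). |black|=6
Step 6: on WHITE (11,5): turn R to W, flip to black, move to (11,4). |black|=7
Step 7: on WHITE (11,4): turn R to N, flip to black, move to (10,4). |black|=8
Step 8: on WHITE (10,4): turn R to E, flip to black, move to (10,5). |black|=9
Step 9: on WHITE (10,5): turn R to S, flip to black, move to (11,5). |black|=10
Step 10: on BLACK (11,5): turn L to E, flip to white, move to (11,6). |black|=9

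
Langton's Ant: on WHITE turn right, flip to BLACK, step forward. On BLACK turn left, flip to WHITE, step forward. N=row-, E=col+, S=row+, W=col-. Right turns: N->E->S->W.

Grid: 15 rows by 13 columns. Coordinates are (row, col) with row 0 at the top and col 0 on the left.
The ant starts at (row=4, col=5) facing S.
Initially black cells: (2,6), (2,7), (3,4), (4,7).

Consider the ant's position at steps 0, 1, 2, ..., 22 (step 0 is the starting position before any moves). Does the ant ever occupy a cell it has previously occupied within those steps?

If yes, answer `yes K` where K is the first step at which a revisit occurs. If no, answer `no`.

Answer: yes 6

Derivation:
Step 1: on WHITE (4,5): turn R to W, flip to black, move to (4,4). |black|=5 — new cell
Step 2: on WHITE (4,4): turn R to N, flip to black, move to (3,4). |black|=6 — new cell
Step 3: on BLACK (3,4): turn L to W, flip to white, move to (3,3). |black|=5 — new cell
Step 4: on WHITE (3,3): turn R to N, flip to black, move to (2,3). |black|=6 — new cell
Step 5: on WHITE (2,3): turn R to E, flip to black, move to (2,4). |black|=7 — new cell
Step 6: on WHITE (2,4): turn R to S, flip to black, move to (3,4). |black|=8 — REVISIT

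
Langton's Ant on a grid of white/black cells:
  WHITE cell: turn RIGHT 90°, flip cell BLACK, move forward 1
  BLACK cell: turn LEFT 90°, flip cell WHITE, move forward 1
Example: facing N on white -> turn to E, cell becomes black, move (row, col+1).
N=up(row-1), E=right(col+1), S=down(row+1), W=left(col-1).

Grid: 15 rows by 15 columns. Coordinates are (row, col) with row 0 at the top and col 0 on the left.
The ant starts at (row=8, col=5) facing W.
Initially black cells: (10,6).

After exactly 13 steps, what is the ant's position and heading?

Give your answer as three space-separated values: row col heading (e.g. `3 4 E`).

Step 1: on WHITE (8,5): turn R to N, flip to black, move to (7,5). |black|=2
Step 2: on WHITE (7,5): turn R to E, flip to black, move to (7,6). |black|=3
Step 3: on WHITE (7,6): turn R to S, flip to black, move to (8,6). |black|=4
Step 4: on WHITE (8,6): turn R to W, flip to black, move to (8,5). |black|=5
Step 5: on BLACK (8,5): turn L to S, flip to white, move to (9,5). |black|=4
Step 6: on WHITE (9,5): turn R to W, flip to black, move to (9,4). |black|=5
Step 7: on WHITE (9,4): turn R to N, flip to black, move to (8,4). |black|=6
Step 8: on WHITE (8,4): turn R to E, flip to black, move to (8,5). |black|=7
Step 9: on WHITE (8,5): turn R to S, flip to black, move to (9,5). |black|=8
Step 10: on BLACK (9,5): turn L to E, flip to white, move to (9,6). |black|=7
Step 11: on WHITE (9,6): turn R to S, flip to black, move to (10,6). |black|=8
Step 12: on BLACK (10,6): turn L to E, flip to white, move to (10,7). |black|=7
Step 13: on WHITE (10,7): turn R to S, flip to black, move to (11,7). |black|=8

Answer: 11 7 S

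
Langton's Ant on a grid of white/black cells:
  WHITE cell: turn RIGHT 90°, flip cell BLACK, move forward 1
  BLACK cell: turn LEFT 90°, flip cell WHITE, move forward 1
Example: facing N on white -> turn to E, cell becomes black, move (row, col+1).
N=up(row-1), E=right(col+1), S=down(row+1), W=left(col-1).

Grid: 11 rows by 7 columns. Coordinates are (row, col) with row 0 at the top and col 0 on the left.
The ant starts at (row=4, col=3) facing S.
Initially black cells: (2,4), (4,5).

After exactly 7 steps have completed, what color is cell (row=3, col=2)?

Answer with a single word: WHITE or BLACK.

Answer: BLACK

Derivation:
Step 1: on WHITE (4,3): turn R to W, flip to black, move to (4,2). |black|=3
Step 2: on WHITE (4,2): turn R to N, flip to black, move to (3,2). |black|=4
Step 3: on WHITE (3,2): turn R to E, flip to black, move to (3,3). |black|=5
Step 4: on WHITE (3,3): turn R to S, flip to black, move to (4,3). |black|=6
Step 5: on BLACK (4,3): turn L to E, flip to white, move to (4,4). |black|=5
Step 6: on WHITE (4,4): turn R to S, flip to black, move to (5,4). |black|=6
Step 7: on WHITE (5,4): turn R to W, flip to black, move to (5,3). |black|=7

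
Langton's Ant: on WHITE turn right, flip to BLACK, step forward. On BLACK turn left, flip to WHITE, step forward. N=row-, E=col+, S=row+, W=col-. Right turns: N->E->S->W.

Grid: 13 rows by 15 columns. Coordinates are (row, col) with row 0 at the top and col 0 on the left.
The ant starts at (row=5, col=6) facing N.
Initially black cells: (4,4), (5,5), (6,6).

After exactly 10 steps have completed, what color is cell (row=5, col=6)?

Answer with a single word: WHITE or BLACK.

Answer: BLACK

Derivation:
Step 1: on WHITE (5,6): turn R to E, flip to black, move to (5,7). |black|=4
Step 2: on WHITE (5,7): turn R to S, flip to black, move to (6,7). |black|=5
Step 3: on WHITE (6,7): turn R to W, flip to black, move to (6,6). |black|=6
Step 4: on BLACK (6,6): turn L to S, flip to white, move to (7,6). |black|=5
Step 5: on WHITE (7,6): turn R to W, flip to black, move to (7,5). |black|=6
Step 6: on WHITE (7,5): turn R to N, flip to black, move to (6,5). |black|=7
Step 7: on WHITE (6,5): turn R to E, flip to black, move to (6,6). |black|=8
Step 8: on WHITE (6,6): turn R to S, flip to black, move to (7,6). |black|=9
Step 9: on BLACK (7,6): turn L to E, flip to white, move to (7,7). |black|=8
Step 10: on WHITE (7,7): turn R to S, flip to black, move to (8,7). |black|=9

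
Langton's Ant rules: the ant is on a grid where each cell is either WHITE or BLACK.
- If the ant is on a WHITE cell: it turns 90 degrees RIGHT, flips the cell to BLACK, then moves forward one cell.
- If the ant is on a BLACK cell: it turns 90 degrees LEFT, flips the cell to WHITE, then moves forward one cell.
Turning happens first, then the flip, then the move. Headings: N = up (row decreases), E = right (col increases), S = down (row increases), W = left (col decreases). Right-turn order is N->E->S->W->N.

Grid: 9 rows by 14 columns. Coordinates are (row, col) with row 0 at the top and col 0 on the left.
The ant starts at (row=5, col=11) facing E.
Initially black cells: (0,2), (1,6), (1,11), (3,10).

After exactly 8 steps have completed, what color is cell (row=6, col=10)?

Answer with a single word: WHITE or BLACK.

Answer: BLACK

Derivation:
Step 1: on WHITE (5,11): turn R to S, flip to black, move to (6,11). |black|=5
Step 2: on WHITE (6,11): turn R to W, flip to black, move to (6,10). |black|=6
Step 3: on WHITE (6,10): turn R to N, flip to black, move to (5,10). |black|=7
Step 4: on WHITE (5,10): turn R to E, flip to black, move to (5,11). |black|=8
Step 5: on BLACK (5,11): turn L to N, flip to white, move to (4,11). |black|=7
Step 6: on WHITE (4,11): turn R to E, flip to black, move to (4,12). |black|=8
Step 7: on WHITE (4,12): turn R to S, flip to black, move to (5,12). |black|=9
Step 8: on WHITE (5,12): turn R to W, flip to black, move to (5,11). |black|=10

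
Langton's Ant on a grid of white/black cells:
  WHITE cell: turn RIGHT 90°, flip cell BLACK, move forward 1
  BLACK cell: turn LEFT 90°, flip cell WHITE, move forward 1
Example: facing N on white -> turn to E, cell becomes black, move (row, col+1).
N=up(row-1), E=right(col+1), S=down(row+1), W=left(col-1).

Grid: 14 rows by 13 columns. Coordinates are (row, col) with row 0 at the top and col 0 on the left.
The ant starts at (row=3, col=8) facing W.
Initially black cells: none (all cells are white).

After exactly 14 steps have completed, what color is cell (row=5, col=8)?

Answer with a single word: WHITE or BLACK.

Answer: BLACK

Derivation:
Step 1: on WHITE (3,8): turn R to N, flip to black, move to (2,8). |black|=1
Step 2: on WHITE (2,8): turn R to E, flip to black, move to (2,9). |black|=2
Step 3: on WHITE (2,9): turn R to S, flip to black, move to (3,9). |black|=3
Step 4: on WHITE (3,9): turn R to W, flip to black, move to (3,8). |black|=4
Step 5: on BLACK (3,8): turn L to S, flip to white, move to (4,8). |black|=3
Step 6: on WHITE (4,8): turn R to W, flip to black, move to (4,7). |black|=4
Step 7: on WHITE (4,7): turn R to N, flip to black, move to (3,7). |black|=5
Step 8: on WHITE (3,7): turn R to E, flip to black, move to (3,8). |black|=6
Step 9: on WHITE (3,8): turn R to S, flip to black, move to (4,8). |black|=7
Step 10: on BLACK (4,8): turn L to E, flip to white, move to (4,9). |black|=6
Step 11: on WHITE (4,9): turn R to S, flip to black, move to (5,9). |black|=7
Step 12: on WHITE (5,9): turn R to W, flip to black, move to (5,8). |black|=8
Step 13: on WHITE (5,8): turn R to N, flip to black, move to (4,8). |black|=9
Step 14: on WHITE (4,8): turn R to E, flip to black, move to (4,9). |black|=10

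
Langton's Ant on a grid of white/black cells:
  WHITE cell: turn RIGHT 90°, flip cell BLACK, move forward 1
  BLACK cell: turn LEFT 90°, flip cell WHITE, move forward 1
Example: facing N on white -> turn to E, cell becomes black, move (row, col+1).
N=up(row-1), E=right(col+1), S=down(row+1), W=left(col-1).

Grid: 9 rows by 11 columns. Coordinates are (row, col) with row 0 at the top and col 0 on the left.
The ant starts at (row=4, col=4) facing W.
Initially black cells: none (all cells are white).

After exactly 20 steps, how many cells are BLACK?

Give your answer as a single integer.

Step 1: on WHITE (4,4): turn R to N, flip to black, move to (3,4). |black|=1
Step 2: on WHITE (3,4): turn R to E, flip to black, move to (3,5). |black|=2
Step 3: on WHITE (3,5): turn R to S, flip to black, move to (4,5). |black|=3
Step 4: on WHITE (4,5): turn R to W, flip to black, move to (4,4). |black|=4
Step 5: on BLACK (4,4): turn L to S, flip to white, move to (5,4). |black|=3
Step 6: on WHITE (5,4): turn R to W, flip to black, move to (5,3). |black|=4
Step 7: on WHITE (5,3): turn R to N, flip to black, move to (4,3). |black|=5
Step 8: on WHITE (4,3): turn R to E, flip to black, move to (4,4). |black|=6
Step 9: on WHITE (4,4): turn R to S, flip to black, move to (5,4). |black|=7
Step 10: on BLACK (5,4): turn L to E, flip to white, move to (5,5). |black|=6
Step 11: on WHITE (5,5): turn R to S, flip to black, move to (6,5). |black|=7
Step 12: on WHITE (6,5): turn R to W, flip to black, move to (6,4). |black|=8
Step 13: on WHITE (6,4): turn R to N, flip to black, move to (5,4). |black|=9
Step 14: on WHITE (5,4): turn R to E, flip to black, move to (5,5). |black|=10
Step 15: on BLACK (5,5): turn L to N, flip to white, move to (4,5). |black|=9
Step 16: on BLACK (4,5): turn L to W, flip to white, move to (4,4). |black|=8
Step 17: on BLACK (4,4): turn L to S, flip to white, move to (5,4). |black|=7
Step 18: on BLACK (5,4): turn L to E, flip to white, move to (5,5). |black|=6
Step 19: on WHITE (5,5): turn R to S, flip to black, move to (6,5). |black|=7
Step 20: on BLACK (6,5): turn L to E, flip to white, move to (6,6). |black|=6

Answer: 6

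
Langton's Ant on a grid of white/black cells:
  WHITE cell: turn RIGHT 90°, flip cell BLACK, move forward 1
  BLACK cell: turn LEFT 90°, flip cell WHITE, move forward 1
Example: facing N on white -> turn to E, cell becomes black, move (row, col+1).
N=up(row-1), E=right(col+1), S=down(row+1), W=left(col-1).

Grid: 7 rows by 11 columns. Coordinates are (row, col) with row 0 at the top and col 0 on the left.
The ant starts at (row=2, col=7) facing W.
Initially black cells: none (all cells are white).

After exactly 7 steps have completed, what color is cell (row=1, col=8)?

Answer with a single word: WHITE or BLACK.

Step 1: on WHITE (2,7): turn R to N, flip to black, move to (1,7). |black|=1
Step 2: on WHITE (1,7): turn R to E, flip to black, move to (1,8). |black|=2
Step 3: on WHITE (1,8): turn R to S, flip to black, move to (2,8). |black|=3
Step 4: on WHITE (2,8): turn R to W, flip to black, move to (2,7). |black|=4
Step 5: on BLACK (2,7): turn L to S, flip to white, move to (3,7). |black|=3
Step 6: on WHITE (3,7): turn R to W, flip to black, move to (3,6). |black|=4
Step 7: on WHITE (3,6): turn R to N, flip to black, move to (2,6). |black|=5

Answer: BLACK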